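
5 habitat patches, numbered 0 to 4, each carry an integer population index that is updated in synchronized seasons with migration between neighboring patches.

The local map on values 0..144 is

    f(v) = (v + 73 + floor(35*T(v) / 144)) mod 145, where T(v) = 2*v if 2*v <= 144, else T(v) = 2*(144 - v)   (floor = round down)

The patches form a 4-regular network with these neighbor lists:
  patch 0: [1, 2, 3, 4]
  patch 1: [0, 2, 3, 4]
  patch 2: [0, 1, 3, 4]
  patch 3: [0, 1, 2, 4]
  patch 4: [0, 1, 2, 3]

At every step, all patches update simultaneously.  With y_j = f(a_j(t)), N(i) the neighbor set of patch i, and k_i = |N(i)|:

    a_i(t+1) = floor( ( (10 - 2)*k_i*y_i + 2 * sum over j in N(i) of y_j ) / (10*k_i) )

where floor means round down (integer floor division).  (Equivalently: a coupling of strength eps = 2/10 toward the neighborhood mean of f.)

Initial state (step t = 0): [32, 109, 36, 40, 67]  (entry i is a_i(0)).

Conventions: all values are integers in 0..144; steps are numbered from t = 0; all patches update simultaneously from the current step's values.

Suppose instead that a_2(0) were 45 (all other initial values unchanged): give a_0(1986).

Simulating step by step:
t=0: [32, 109, 45, 40, 67]
t=1: [113, 64, 127, 122, 43]
t=2: [58, 34, 64, 61, 118]
t=3: [22, 104, 29, 25, 55]
t=4: [98, 57, 106, 102, 26]
t=5: [49, 22, 52, 51, 96]
t=6: [8, 86, 11, 10, 43]
t=7: [84, 53, 88, 87, 123]
t=8: [40, 14, 41, 41, 55]
t=9: [124, 94, 124, 124, 31]
t=10: [63, 51, 63, 63, 106]
t=11: [21, 8, 21, 21, 44]
t=12: [104, 89, 104, 104, 130]
t=13: [51, 45, 51, 51, 61]
t=14: [10, 112, 10, 10, 21]
t=15: [86, 62, 86, 86, 99]
t=16: [41, 24, 41, 41, 45]
t=17: [132, 113, 132, 132, 136]
t=18: [64, 57, 64, 64, 66]
t=19: [22, 14, 22, 22, 24]
t=20: [104, 95, 104, 104, 106]
t=21: [50, 47, 50, 50, 51]
t=22: [9, 114, 9, 9, 9]
t=23: [84, 62, 84, 84, 84]
t=24: [39, 24, 39, 39, 39]
t=25: [128, 112, 128, 128, 128]
t=26: [62, 56, 62, 62, 62]
t=27: [19, 12, 19, 19, 19]
t=28: [100, 92, 100, 100, 100]
t=29: [48, 45, 48, 48, 48]
t=30: [143, 140, 143, 143, 143]
t=31: [70, 69, 70, 70, 70]
t=32: [31, 30, 31, 31, 31]
t=33: [118, 117, 118, 118, 118]
t=34: [58, 58, 58, 58, 58]
t=35: [14, 14, 14, 14, 14]
t=36: [93, 93, 93, 93, 93]
t=37: [45, 45, 45, 45, 45]
t=38: [139, 139, 139, 139, 139]
t=39: [69, 69, 69, 69, 69]
t=40: [30, 30, 30, 30, 30]
t=41: [117, 117, 117, 117, 117]
t=42: [58, 58, 58, 58, 58]

Answer: a_0(1986) = 58
Key observation: The state at step 34, [58, 58, 58, 58, 58], reappears at step 42: the system is in a cycle of period 8 from step 34 on.  Therefore the state at step 1986 equals the state at step 34 + ((1986 - 34) mod 8) = 34, which is [58, 58, 58, 58, 58].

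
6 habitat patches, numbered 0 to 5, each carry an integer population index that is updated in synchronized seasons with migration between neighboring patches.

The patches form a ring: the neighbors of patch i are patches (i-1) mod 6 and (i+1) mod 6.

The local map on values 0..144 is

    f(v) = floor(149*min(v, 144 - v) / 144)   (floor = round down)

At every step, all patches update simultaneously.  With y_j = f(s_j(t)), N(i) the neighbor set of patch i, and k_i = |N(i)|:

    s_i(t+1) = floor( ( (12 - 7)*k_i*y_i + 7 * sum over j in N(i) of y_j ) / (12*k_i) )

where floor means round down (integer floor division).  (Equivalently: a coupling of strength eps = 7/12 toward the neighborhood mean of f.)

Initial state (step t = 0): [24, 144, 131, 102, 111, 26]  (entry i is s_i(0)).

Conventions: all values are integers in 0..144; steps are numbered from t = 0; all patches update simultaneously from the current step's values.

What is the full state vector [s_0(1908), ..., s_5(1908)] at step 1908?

Simulating step by step:
t=0: [24, 144, 131, 102, 111, 26]
t=1: [17, 10, 17, 31, 34, 27]
t=2: [17, 14, 19, 28, 31, 26]
t=3: [18, 16, 20, 26, 29, 25]
t=4: [19, 17, 20, 25, 27, 24]
t=5: [19, 18, 20, 24, 25, 23]
t=6: [19, 18, 20, 23, 24, 22]
t=7: [19, 18, 20, 22, 23, 21]
t=8: [19, 18, 20, 21, 22, 21]
t=9: [19, 18, 19, 21, 21, 20]
t=10: [19, 18, 19, 20, 20, 20]
t=11: [19, 18, 19, 19, 20, 19]
t=12: [18, 18, 18, 19, 19, 19]
t=13: [18, 18, 18, 18, 19, 18]
t=14: [18, 18, 18, 18, 18, 18]
t=15: [18, 18, 18, 18, 18, 18]

Answer: [18, 18, 18, 18, 18, 18]
Key observation: The state at step 14, [18, 18, 18, 18, 18, 18], reappears at step 15: the system is in a cycle of period 1 from step 14 on.  Therefore the state at step 1908 equals the state at step 14 + ((1908 - 14) mod 1) = 14, which is [18, 18, 18, 18, 18, 18].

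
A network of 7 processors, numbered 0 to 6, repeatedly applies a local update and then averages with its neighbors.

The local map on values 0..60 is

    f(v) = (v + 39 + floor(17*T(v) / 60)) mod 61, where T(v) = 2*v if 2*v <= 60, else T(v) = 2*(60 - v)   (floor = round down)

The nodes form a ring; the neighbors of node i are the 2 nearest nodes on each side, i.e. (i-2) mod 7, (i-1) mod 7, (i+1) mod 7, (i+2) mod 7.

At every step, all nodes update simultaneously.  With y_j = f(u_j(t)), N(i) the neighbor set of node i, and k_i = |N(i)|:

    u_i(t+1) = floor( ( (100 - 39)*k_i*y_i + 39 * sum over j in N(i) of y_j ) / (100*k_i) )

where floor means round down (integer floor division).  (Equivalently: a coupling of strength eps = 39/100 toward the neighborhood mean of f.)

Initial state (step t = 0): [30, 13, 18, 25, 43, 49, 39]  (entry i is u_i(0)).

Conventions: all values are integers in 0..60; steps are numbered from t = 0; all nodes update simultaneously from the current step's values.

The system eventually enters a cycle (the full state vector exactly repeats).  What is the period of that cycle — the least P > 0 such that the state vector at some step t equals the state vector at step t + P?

Answer: 5
Key observation: The state at step 29, [25, 25, 25, 25, 25, 25, 25], reappears at step 34 — and no state repeats earlier — so the cycle the system enters has period 5.

Derivation:
t=0: [30, 13, 18, 25, 43, 49, 39]
t=1: [27, 43, 16, 22, 26, 29, 31]
t=2: [20, 24, 9, 14, 17, 21, 24]
t=3: [14, 22, 40, 44, 15, 14, 12]
t=4: [52, 24, 27, 28, 17, 51, 47]
t=5: [30, 19, 19, 19, 12, 29, 28]
t=6: [20, 10, 13, 13, 40, 24, 23]
t=7: [19, 46, 50, 51, 32, 19, 18]
t=8: [11, 26, 29, 30, 23, 11, 10]
t=9: [48, 26, 25, 26, 23, 48, 46]
t=10: [29, 20, 18, 18, 18, 28, 28]
t=11: [19, 10, 7, 7, 8, 18, 18]
t=12: [15, 43, 45, 45, 41, 14, 15]
t=13: [12, 24, 27, 33, 29, 42, 12]
t=14: [46, 24, 23, 24, 26, 34, 46]
t=15: [27, 18, 16, 16, 19, 25, 27]
t=16: [16, 8, 5, 5, 8, 15, 17]
t=17: [11, 40, 42, 42, 40, 10, 12]
t=18: [50, 34, 32, 32, 34, 49, 51]
t=19: [31, 27, 25, 25, 27, 31, 32]
t=20: [23, 20, 18, 18, 20, 23, 24]
t=21: [12, 9, 7, 7, 9, 12, 13]
t=22: [56, 53, 50, 50, 53, 56, 57]
t=23: [35, 34, 33, 33, 34, 35, 35]
t=24: [26, 26, 26, 26, 26, 26, 26]
t=25: [18, 18, 18, 18, 18, 18, 18]
t=26: [6, 6, 6, 6, 6, 6, 6]
t=27: [48, 48, 48, 48, 48, 48, 48]
t=28: [32, 32, 32, 32, 32, 32, 32]
t=29: [25, 25, 25, 25, 25, 25, 25]
t=30: [17, 17, 17, 17, 17, 17, 17]
t=31: [4, 4, 4, 4, 4, 4, 4]
t=32: [45, 45, 45, 45, 45, 45, 45]
t=33: [31, 31, 31, 31, 31, 31, 31]
t=34: [25, 25, 25, 25, 25, 25, 25]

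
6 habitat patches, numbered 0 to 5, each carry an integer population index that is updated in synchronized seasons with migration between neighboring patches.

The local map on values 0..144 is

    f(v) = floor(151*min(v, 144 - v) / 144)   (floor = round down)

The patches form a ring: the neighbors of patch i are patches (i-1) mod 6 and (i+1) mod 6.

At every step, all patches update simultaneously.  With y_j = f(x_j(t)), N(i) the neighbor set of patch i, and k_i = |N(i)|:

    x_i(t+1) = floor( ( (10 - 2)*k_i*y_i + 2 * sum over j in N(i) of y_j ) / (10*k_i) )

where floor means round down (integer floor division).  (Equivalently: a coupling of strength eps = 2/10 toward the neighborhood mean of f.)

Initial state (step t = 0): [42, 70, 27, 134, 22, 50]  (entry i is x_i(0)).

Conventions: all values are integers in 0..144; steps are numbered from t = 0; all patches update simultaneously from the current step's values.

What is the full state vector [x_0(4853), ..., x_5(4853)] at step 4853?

Answer: [74, 74, 74, 74, 74, 74]
Key observation: The state at step 28, [73, 73, 73, 73, 73, 73], reappears at step 30: the system is in a cycle of period 2 from step 28 on.  Therefore the state at step 4853 equals the state at step 28 + ((4853 - 28) mod 2) = 29, which is [74, 74, 74, 74, 74, 74].

Derivation:
t=0: [42, 70, 27, 134, 22, 50]
t=1: [47, 65, 30, 13, 24, 48]
t=2: [51, 62, 32, 16, 26, 47]
t=3: [53, 60, 34, 18, 28, 47]
t=4: [55, 58, 36, 20, 29, 47]
t=5: [56, 57, 37, 22, 30, 47]
t=6: [57, 56, 38, 25, 32, 48]
t=7: [58, 56, 39, 28, 34, 49]
t=8: [58, 56, 40, 30, 36, 50]
t=9: [59, 56, 41, 32, 37, 51]
t=10: [59, 56, 42, 34, 39, 52]
t=11: [60, 56, 44, 36, 40, 53]
t=12: [60, 57, 46, 38, 42, 54]
t=13: [61, 58, 48, 40, 44, 55]
t=14: [62, 59, 50, 42, 46, 56]
t=15: [63, 60, 52, 45, 48, 57]
t=16: [64, 61, 54, 48, 50, 58]
t=17: [65, 62, 56, 50, 52, 59]
t=18: [67, 64, 58, 52, 54, 61]
t=19: [69, 66, 60, 54, 56, 63]
t=20: [71, 68, 62, 56, 58, 65]
t=21: [73, 70, 64, 58, 60, 67]
t=22: [73, 72, 66, 60, 62, 69]
t=23: [73, 74, 68, 63, 65, 71]
t=24: [73, 72, 70, 66, 68, 73]
t=25: [74, 74, 72, 69, 71, 73]
t=26: [73, 73, 74, 72, 73, 73]
t=27: [74, 73, 73, 74, 74, 74]
t=28: [73, 73, 73, 73, 73, 73]
t=29: [74, 74, 74, 74, 74, 74]
t=30: [73, 73, 73, 73, 73, 73]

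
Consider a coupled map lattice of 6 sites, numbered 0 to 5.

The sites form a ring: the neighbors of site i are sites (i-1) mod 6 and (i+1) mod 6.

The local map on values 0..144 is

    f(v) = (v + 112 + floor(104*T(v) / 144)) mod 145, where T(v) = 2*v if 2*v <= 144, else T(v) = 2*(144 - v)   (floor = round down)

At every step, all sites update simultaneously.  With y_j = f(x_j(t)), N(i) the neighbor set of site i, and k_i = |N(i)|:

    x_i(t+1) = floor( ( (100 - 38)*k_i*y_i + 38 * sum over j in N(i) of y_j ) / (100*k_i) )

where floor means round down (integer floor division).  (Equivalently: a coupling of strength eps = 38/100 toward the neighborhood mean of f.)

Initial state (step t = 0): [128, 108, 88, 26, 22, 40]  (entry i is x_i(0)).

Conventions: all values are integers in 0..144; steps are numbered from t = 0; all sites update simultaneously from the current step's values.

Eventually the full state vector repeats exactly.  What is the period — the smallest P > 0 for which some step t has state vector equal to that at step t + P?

Simulating step by step:
t=0: [128, 108, 88, 26, 22, 40]
t=1: [109, 126, 113, 48, 30, 65]
t=2: [124, 121, 115, 83, 64, 109]
t=3: [120, 121, 125, 132, 126, 124]
t=4: [120, 120, 118, 117, 118, 119]
t=5: [121, 121, 122, 122, 122, 121]
t=6: [121, 120, 120, 120, 120, 120]
t=7: [121, 121, 121, 121, 121, 121]
t=8: [121, 121, 121, 121, 121, 121]

Answer: 1
Key observation: The state at step 7, [121, 121, 121, 121, 121, 121], reappears at step 8 — and no state repeats earlier — so the cycle the system enters has period 1.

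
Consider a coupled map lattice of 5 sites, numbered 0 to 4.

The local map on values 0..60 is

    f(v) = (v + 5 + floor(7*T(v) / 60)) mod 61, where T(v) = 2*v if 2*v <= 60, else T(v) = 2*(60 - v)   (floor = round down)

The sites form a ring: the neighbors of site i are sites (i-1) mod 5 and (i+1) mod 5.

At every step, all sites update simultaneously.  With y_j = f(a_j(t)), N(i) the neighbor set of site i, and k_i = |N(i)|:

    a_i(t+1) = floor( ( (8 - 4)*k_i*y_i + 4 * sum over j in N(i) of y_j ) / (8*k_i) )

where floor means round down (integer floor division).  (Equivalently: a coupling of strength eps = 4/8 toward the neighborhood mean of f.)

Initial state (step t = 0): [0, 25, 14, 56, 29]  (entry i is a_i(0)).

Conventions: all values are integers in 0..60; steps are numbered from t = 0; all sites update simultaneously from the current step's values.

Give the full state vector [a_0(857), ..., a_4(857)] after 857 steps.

Answer: [18, 18, 18, 18, 18]
Key observation: The state at step 5, [55, 55, 55, 55, 55], reappears at step 13: the system is in a cycle of period 8 from step 5 on.  Therefore the state at step 857 equals the state at step 5 + ((857 - 5) mod 8) = 9, which is [18, 18, 18, 18, 18].

Derivation:
t=0: [0, 25, 14, 56, 29]
t=1: [21, 24, 19, 15, 21]
t=2: [31, 31, 28, 26, 28]
t=3: [41, 41, 39, 38, 39]
t=4: [49, 49, 48, 48, 48]
t=5: [55, 55, 55, 55, 55]
t=6: [0, 0, 0, 0, 0]
t=7: [5, 5, 5, 5, 5]
t=8: [11, 11, 11, 11, 11]
t=9: [18, 18, 18, 18, 18]
t=10: [27, 27, 27, 27, 27]
t=11: [38, 38, 38, 38, 38]
t=12: [48, 48, 48, 48, 48]
t=13: [55, 55, 55, 55, 55]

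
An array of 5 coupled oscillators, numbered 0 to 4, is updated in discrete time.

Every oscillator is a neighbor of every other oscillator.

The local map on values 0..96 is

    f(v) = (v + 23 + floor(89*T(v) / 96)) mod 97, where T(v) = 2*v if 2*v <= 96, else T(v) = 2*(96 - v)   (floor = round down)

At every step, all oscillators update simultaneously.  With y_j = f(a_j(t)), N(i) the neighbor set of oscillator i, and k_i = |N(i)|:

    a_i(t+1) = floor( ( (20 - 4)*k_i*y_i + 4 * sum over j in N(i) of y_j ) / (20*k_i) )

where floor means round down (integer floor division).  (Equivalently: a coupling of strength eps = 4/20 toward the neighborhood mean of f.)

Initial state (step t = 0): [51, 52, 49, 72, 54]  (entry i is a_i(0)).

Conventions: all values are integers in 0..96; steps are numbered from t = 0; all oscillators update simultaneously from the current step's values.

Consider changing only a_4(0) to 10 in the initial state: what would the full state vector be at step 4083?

Simulating step by step:
t=0: [51, 52, 49, 72, 10]
t=1: [58, 57, 60, 45, 51]
t=2: [54, 55, 52, 54, 58]
t=3: [56, 56, 58, 56, 54]
t=4: [55, 55, 54, 55, 56]
t=5: [56, 56, 56, 56, 56]
t=6: [56, 56, 56, 56, 56]

Answer: [56, 56, 56, 56, 56]
Key observation: The state at step 5, [56, 56, 56, 56, 56], reappears at step 6: the system is in a cycle of period 1 from step 5 on.  Therefore the state at step 4083 equals the state at step 5 + ((4083 - 5) mod 1) = 5, which is [56, 56, 56, 56, 56].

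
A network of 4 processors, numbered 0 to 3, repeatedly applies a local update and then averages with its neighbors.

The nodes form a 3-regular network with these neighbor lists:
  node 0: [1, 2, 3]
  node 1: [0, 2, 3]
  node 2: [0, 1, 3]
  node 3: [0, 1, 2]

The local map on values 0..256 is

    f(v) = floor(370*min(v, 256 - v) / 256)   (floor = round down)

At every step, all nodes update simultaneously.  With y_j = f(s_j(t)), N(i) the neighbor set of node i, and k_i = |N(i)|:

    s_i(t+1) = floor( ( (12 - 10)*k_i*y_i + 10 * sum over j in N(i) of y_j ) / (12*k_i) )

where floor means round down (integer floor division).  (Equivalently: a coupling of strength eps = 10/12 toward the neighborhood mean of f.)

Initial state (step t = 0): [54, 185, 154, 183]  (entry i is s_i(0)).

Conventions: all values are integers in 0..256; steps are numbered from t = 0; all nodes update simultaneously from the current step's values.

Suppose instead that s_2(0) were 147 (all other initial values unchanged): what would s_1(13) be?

Answer: s_1(13) = 176
Key observation: This trace re-runs the system from the modified initial state.

Derivation:
t=0: [54, 185, 147, 183]
t=1: [114, 111, 105, 111]
t=2: [158, 158, 159, 158]
t=3: [140, 140, 140, 140]
t=4: [167, 167, 167, 167]
t=5: [128, 128, 128, 128]
t=6: [185, 185, 185, 185]
t=7: [102, 102, 102, 102]
t=8: [147, 147, 147, 147]
t=9: [157, 157, 157, 157]
t=10: [143, 143, 143, 143]
t=11: [163, 163, 163, 163]
t=12: [134, 134, 134, 134]
t=13: [176, 176, 176, 176]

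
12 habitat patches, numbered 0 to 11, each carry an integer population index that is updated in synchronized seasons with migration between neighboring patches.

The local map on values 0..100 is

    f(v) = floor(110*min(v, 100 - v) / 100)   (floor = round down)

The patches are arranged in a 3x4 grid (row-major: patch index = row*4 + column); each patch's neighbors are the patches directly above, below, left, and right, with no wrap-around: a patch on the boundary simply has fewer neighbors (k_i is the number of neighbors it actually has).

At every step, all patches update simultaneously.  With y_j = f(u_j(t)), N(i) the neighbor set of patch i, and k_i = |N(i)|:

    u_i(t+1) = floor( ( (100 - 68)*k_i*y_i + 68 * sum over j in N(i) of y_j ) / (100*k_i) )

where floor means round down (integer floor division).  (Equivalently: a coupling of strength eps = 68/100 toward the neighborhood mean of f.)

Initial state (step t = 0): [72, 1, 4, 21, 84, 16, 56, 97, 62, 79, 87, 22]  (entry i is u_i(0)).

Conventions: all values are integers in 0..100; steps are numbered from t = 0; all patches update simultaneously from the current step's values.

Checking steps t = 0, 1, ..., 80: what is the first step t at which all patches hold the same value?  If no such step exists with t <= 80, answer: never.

Answer: 28
Key observation: Synchronization is absorbing here: once all patches are equal they stay equal, and step 28 is the first all-equal step.

Derivation:
t=0: [72, 1, 4, 21, 84, 16, 56, 97, 62, 79, 87, 22]  (not all equal)
t=1: [15, 11, 17, 9, 25, 20, 21, 22, 26, 23, 26, 13]  (not all equal)
t=2: [18, 16, 15, 17, 23, 21, 23, 18, 26, 25, 23, 22]  (not all equal)
t=3: [20, 18, 18, 17, 23, 23, 22, 21, 26, 25, 25, 22]  (not all equal)
t=4: [22, 21, 19, 20, 25, 24, 23, 22, 26, 26, 25, 24]  (not all equal)
t=5: [24, 23, 22, 22, 26, 25, 24, 24, 27, 27, 26, 25]  (not all equal)
t=6: [26, 25, 24, 24, 27, 27, 26, 25, 28, 28, 27, 27]  (not all equal)
t=7: [28, 27, 26, 26, 29, 28, 27, 27, 29, 29, 29, 28]  (not all equal)
t=8: [30, 29, 28, 28, 30, 30, 29, 29, 31, 30, 30, 30]  (not all equal)
t=9: [32, 31, 30, 30, 33, 32, 31, 31, 33, 33, 32, 32]  (not all equal)
t=10: [35, 34, 33, 33, 35, 35, 34, 34, 36, 35, 35, 34]  (not all equal)
t=11: [37, 37, 36, 36, 38, 37, 37, 36, 38, 38, 37, 37]  (not all equal)
t=12: [40, 39, 39, 39, 40, 40, 39, 39, 41, 40, 40, 39]  (not all equal)
t=13: [43, 42, 42, 42, 44, 43, 42, 42, 44, 44, 43, 42]  (not all equal)
t=14: [47, 46, 46, 46, 47, 47, 46, 46, 48, 47, 46, 46]  (not all equal)
t=15: [50, 50, 50, 50, 51, 50, 50, 50, 51, 51, 50, 50]  (not all equal)
t=16: [54, 55, 55, 55, 53, 54, 55, 55, 53, 53, 54, 55]  (not all equal)
t=17: [50, 49, 49, 49, 50, 50, 49, 49, 51, 50, 49, 49]  (not all equal)
t=18: [54, 53, 53, 53, 54, 54, 53, 53, 54, 54, 53, 53]  (not all equal)
t=19: [50, 50, 51, 51, 50, 50, 50, 51, 50, 50, 50, 51]  (not all equal)
t=20: [55, 54, 53, 53, 55, 55, 54, 53, 55, 55, 54, 53]  (not all equal)
t=21: [49, 49, 50, 51, 49, 49, 50, 50, 49, 49, 50, 50]  (not all equal)
t=22: [53, 53, 54, 54, 53, 53, 54, 54, 53, 53, 54, 55]  (not all equal)
t=23: [51, 50, 50, 50, 51, 50, 50, 49, 51, 50, 50, 49]  (not all equal)
t=24: [53, 54, 55, 54, 53, 54, 54, 53, 53, 54, 54, 53]  (not all equal)
t=25: [50, 50, 49, 50, 50, 50, 50, 50, 50, 50, 50, 50]  (not all equal)
t=26: [55, 54, 54, 54, 55, 55, 54, 55, 55, 55, 55, 55]  (not all equal)
t=27: [49, 49, 50, 49, 49, 49, 49, 49, 49, 49, 49, 49]  (not all equal)
t=28: [53, 53, 53, 53, 53, 53, 53, 53, 53, 53, 53, 53]  (all equal)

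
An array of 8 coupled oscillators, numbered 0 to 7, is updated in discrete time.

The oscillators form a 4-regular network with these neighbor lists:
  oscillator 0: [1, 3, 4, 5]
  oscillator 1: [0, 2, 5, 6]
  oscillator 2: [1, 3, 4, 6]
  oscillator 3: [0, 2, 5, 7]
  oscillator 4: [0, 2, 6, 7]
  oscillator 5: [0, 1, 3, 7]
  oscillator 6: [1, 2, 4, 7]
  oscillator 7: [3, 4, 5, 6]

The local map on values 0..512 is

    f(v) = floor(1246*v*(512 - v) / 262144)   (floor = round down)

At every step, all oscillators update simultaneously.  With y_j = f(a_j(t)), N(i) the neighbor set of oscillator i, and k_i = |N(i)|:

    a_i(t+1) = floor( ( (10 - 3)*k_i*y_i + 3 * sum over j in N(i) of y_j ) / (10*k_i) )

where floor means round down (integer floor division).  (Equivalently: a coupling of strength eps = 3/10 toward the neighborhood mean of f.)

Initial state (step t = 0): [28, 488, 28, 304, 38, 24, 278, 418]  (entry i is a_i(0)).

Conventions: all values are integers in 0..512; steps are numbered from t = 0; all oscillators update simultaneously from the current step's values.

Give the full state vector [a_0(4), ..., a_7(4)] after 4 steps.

Answer: [306, 306, 302, 301, 301, 305, 300, 299]

Derivation:
t=0: [28, 488, 28, 304, 38, 24, 278, 418]
t=1: [81, 75, 100, 237, 106, 83, 245, 186]
t=2: [178, 171, 209, 277, 214, 187, 280, 276]
t=3: [285, 282, 300, 304, 302, 289, 304, 306]
t=4: [306, 306, 302, 301, 301, 305, 300, 299]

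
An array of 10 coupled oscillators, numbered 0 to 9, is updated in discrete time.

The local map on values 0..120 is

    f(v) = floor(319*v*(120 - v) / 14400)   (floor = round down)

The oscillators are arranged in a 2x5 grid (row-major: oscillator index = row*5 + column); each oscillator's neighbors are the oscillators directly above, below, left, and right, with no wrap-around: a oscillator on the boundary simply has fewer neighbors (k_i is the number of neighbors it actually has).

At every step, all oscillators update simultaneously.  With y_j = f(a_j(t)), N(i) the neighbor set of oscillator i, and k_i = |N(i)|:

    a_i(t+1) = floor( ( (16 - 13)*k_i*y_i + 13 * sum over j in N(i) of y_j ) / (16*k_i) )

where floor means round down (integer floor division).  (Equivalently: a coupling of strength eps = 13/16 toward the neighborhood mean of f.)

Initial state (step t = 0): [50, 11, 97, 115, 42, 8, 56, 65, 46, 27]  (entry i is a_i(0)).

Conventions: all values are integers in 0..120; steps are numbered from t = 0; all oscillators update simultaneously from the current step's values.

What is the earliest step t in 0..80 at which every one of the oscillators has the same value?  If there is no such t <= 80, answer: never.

Simulating step by step:
t=0: [50, 11, 97, 115, 42, 8, 56, 65, 46, 27]  (not all equal)
t=1: [32, 60, 40, 55, 40, 66, 48, 69, 53, 70]  (not all equal)
t=2: [75, 71, 76, 73, 76, 70, 77, 75, 77, 74]  (not all equal)
t=3: [76, 74, 75, 74, 75, 74, 75, 73, 74, 73]  (not all equal)
t=4: [74, 74, 75, 74, 75, 74, 75, 74, 75, 74]  (not all equal)
t=5: [75, 74, 74, 74, 74, 74, 74, 74, 74, 74]  (not all equal)
t=6: [74, 74, 75, 75, 75, 74, 75, 75, 75, 75]  (not all equal)
t=7: [75, 74, 74, 74, 74, 74, 74, 74, 74, 74]  (not all equal)

Answer: never
Key observation: The state at step 5 reappears at step 7 — the system is in a cycle of period 2 from step 5 on.  No step 0..7 is synchronized, and the cycle repeats forever, so no step up to 80 (or ever) has all oscillators equal.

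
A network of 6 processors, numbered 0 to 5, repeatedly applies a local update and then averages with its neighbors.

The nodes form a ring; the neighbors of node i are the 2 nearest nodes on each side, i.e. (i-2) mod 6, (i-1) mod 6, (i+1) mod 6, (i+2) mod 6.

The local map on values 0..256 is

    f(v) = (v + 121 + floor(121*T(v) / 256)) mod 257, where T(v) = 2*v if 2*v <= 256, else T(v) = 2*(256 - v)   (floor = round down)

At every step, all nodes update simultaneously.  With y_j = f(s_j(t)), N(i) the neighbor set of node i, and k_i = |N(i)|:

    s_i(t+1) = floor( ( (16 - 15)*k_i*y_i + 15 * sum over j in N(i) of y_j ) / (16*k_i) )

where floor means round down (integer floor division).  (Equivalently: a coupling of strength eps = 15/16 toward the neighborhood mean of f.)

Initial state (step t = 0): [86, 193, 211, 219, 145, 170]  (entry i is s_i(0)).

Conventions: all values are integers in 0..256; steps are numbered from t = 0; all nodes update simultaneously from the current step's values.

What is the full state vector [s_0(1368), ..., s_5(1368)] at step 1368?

Answer: [116, 116, 116, 116, 116, 116]
Key observation: The state at step 12, [116, 116, 116, 116, 116, 116], reappears at step 16: the system is in a cycle of period 4 from step 12 on.  Therefore the state at step 1368 equals the state at step 12 + ((1368 - 12) mod 4) = 12, which is [116, 116, 116, 116, 116, 116].

Derivation:
t=0: [86, 193, 211, 219, 145, 170]
t=1: [109, 96, 95, 115, 96, 95]
t=2: [50, 63, 64, 51, 63, 64]
t=3: [242, 232, 231, 242, 232, 231]
t=4: [118, 118, 118, 118, 118, 118]
t=5: [93, 93, 93, 93, 93, 93]
t=6: [44, 44, 44, 44, 44, 44]
t=7: [206, 206, 206, 206, 206, 206]
t=8: [117, 117, 117, 117, 117, 117]
t=9: [91, 91, 91, 91, 91, 91]
t=10: [41, 41, 41, 41, 41, 41]
t=11: [200, 200, 200, 200, 200, 200]
t=12: [116, 116, 116, 116, 116, 116]
t=13: [89, 89, 89, 89, 89, 89]
t=14: [37, 37, 37, 37, 37, 37]
t=15: [192, 192, 192, 192, 192, 192]
t=16: [116, 116, 116, 116, 116, 116]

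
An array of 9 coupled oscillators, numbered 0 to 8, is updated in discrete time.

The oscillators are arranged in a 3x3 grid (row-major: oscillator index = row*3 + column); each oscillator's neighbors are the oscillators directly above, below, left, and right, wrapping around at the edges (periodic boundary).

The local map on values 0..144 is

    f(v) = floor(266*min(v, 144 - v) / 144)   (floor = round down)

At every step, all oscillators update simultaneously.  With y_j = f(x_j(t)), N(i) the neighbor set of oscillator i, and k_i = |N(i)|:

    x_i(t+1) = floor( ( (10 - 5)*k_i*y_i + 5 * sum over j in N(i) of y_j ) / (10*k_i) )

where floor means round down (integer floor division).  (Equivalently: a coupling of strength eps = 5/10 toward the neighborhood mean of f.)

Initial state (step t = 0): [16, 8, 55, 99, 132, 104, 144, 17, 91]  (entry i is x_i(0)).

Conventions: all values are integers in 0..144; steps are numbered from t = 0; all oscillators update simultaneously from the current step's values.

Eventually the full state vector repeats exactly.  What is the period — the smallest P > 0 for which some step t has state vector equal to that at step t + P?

Answer: 16
Key observation: The state at step 37, [66, 66, 66, 66, 66, 66, 66, 66, 66], reappears at step 53 — and no state repeats earlier — so the cycle the system enters has period 16.

Derivation:
t=0: [16, 8, 55, 99, 132, 104, 144, 17, 91]
t=1: [39, 29, 77, 57, 36, 74, 30, 32, 74]
t=2: [78, 66, 109, 92, 76, 117, 73, 67, 110]
t=3: [112, 114, 76, 101, 111, 67, 115, 116, 76]
t=4: [68, 64, 107, 76, 68, 110, 65, 62, 106]
t=5: [116, 113, 80, 116, 114, 79, 114, 111, 80]
t=6: [60, 64, 102, 60, 63, 102, 62, 65, 103]
t=7: [107, 111, 86, 107, 111, 85, 108, 112, 86]
t=8: [71, 66, 96, 71, 66, 96, 70, 66, 96]
t=9: [124, 118, 97, 124, 118, 97, 123, 117, 97]
t=10: [44, 51, 75, 44, 51, 75, 44, 52, 75]
t=11: [88, 96, 117, 88, 96, 117, 88, 97, 117]
t=12: [94, 84, 60, 94, 84, 60, 94, 84, 60]
t=13: [96, 107, 107, 96, 107, 107, 96, 107, 107]
t=14: [83, 70, 70, 83, 70, 70, 83, 70, 70]
t=15: [116, 126, 126, 116, 126, 126, 116, 126, 126]
t=16: [46, 35, 35, 46, 35, 35, 46, 35, 35]
t=17: [79, 66, 66, 79, 66, 66, 79, 66, 66]
t=18: [120, 120, 120, 120, 120, 120, 120, 120, 120]
t=19: [44, 44, 44, 44, 44, 44, 44, 44, 44]
t=20: [81, 81, 81, 81, 81, 81, 81, 81, 81]
t=21: [116, 116, 116, 116, 116, 116, 116, 116, 116]
t=22: [51, 51, 51, 51, 51, 51, 51, 51, 51]
t=23: [94, 94, 94, 94, 94, 94, 94, 94, 94]
t=24: [92, 92, 92, 92, 92, 92, 92, 92, 92]
t=25: [96, 96, 96, 96, 96, 96, 96, 96, 96]
t=26: [88, 88, 88, 88, 88, 88, 88, 88, 88]
t=27: [103, 103, 103, 103, 103, 103, 103, 103, 103]
t=28: [75, 75, 75, 75, 75, 75, 75, 75, 75]
t=29: [127, 127, 127, 127, 127, 127, 127, 127, 127]
t=30: [31, 31, 31, 31, 31, 31, 31, 31, 31]
t=31: [57, 57, 57, 57, 57, 57, 57, 57, 57]
t=32: [105, 105, 105, 105, 105, 105, 105, 105, 105]
t=33: [72, 72, 72, 72, 72, 72, 72, 72, 72]
t=34: [133, 133, 133, 133, 133, 133, 133, 133, 133]
t=35: [20, 20, 20, 20, 20, 20, 20, 20, 20]
t=36: [36, 36, 36, 36, 36, 36, 36, 36, 36]
t=37: [66, 66, 66, 66, 66, 66, 66, 66, 66]
t=38: [121, 121, 121, 121, 121, 121, 121, 121, 121]
t=39: [42, 42, 42, 42, 42, 42, 42, 42, 42]
t=40: [77, 77, 77, 77, 77, 77, 77, 77, 77]
t=41: [123, 123, 123, 123, 123, 123, 123, 123, 123]
t=42: [38, 38, 38, 38, 38, 38, 38, 38, 38]
t=43: [70, 70, 70, 70, 70, 70, 70, 70, 70]
t=44: [129, 129, 129, 129, 129, 129, 129, 129, 129]
t=45: [27, 27, 27, 27, 27, 27, 27, 27, 27]
t=46: [49, 49, 49, 49, 49, 49, 49, 49, 49]
t=47: [90, 90, 90, 90, 90, 90, 90, 90, 90]
t=48: [99, 99, 99, 99, 99, 99, 99, 99, 99]
t=49: [83, 83, 83, 83, 83, 83, 83, 83, 83]
t=50: [112, 112, 112, 112, 112, 112, 112, 112, 112]
t=51: [59, 59, 59, 59, 59, 59, 59, 59, 59]
t=52: [108, 108, 108, 108, 108, 108, 108, 108, 108]
t=53: [66, 66, 66, 66, 66, 66, 66, 66, 66]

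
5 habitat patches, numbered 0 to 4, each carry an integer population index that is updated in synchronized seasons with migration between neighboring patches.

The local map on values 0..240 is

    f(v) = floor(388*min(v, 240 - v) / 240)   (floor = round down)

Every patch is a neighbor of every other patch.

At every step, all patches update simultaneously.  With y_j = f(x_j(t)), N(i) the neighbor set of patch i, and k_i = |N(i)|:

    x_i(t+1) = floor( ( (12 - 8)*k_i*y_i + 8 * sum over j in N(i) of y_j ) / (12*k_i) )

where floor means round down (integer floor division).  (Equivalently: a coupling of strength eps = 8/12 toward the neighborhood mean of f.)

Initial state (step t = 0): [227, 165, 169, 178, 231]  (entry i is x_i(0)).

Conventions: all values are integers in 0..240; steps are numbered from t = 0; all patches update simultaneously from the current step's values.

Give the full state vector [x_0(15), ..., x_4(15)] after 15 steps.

Answer: [93, 93, 93, 93, 93]

Derivation:
t=0: [227, 165, 169, 178, 231]
t=1: [65, 81, 80, 78, 64]
t=2: [116, 120, 120, 119, 116]
t=3: [190, 191, 191, 191, 190]
t=4: [79, 79, 79, 79, 79]
t=5: [127, 127, 127, 127, 127]
t=6: [182, 182, 182, 182, 182]
t=7: [93, 93, 93, 93, 93]
t=8: [150, 150, 150, 150, 150]
t=9: [145, 145, 145, 145, 145]
t=10: [153, 153, 153, 153, 153]
t=11: [140, 140, 140, 140, 140]
t=12: [161, 161, 161, 161, 161]
t=13: [127, 127, 127, 127, 127]
t=14: [182, 182, 182, 182, 182]
t=15: [93, 93, 93, 93, 93]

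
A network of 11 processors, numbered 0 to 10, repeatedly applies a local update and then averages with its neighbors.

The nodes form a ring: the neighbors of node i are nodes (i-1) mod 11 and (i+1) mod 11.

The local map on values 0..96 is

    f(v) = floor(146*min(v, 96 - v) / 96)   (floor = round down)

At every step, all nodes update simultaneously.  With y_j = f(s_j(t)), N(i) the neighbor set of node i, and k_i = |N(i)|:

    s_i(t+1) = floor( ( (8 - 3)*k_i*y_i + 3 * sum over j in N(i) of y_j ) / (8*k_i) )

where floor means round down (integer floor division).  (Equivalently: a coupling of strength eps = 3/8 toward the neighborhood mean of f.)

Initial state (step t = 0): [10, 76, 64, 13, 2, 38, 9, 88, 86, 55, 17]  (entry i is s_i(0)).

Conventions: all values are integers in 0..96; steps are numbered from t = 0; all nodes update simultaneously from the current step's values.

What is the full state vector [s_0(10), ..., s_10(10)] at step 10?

Answer: [52, 50, 50, 62, 69, 70, 67, 66, 65, 56, 52]

Derivation:
t=0: [10, 76, 64, 13, 2, 38, 9, 88, 86, 55, 17]
t=1: [19, 30, 39, 21, 16, 38, 21, 12, 23, 46, 30]
t=2: [34, 44, 51, 34, 31, 45, 33, 23, 37, 57, 46]
t=3: [57, 63, 64, 53, 51, 60, 50, 41, 52, 60, 63]
t=4: [55, 51, 51, 62, 64, 59, 64, 64, 63, 55, 52]
t=5: [63, 66, 64, 53, 50, 53, 49, 48, 51, 60, 64]
t=6: [48, 46, 50, 62, 67, 66, 70, 71, 66, 55, 49]
t=7: [71, 69, 65, 53, 45, 43, 39, 39, 46, 60, 69]
t=8: [39, 41, 49, 62, 66, 64, 60, 60, 64, 54, 42]
t=9: [60, 63, 65, 53, 46, 48, 52, 52, 51, 60, 62]
t=10: [52, 50, 50, 62, 69, 70, 67, 66, 65, 56, 52]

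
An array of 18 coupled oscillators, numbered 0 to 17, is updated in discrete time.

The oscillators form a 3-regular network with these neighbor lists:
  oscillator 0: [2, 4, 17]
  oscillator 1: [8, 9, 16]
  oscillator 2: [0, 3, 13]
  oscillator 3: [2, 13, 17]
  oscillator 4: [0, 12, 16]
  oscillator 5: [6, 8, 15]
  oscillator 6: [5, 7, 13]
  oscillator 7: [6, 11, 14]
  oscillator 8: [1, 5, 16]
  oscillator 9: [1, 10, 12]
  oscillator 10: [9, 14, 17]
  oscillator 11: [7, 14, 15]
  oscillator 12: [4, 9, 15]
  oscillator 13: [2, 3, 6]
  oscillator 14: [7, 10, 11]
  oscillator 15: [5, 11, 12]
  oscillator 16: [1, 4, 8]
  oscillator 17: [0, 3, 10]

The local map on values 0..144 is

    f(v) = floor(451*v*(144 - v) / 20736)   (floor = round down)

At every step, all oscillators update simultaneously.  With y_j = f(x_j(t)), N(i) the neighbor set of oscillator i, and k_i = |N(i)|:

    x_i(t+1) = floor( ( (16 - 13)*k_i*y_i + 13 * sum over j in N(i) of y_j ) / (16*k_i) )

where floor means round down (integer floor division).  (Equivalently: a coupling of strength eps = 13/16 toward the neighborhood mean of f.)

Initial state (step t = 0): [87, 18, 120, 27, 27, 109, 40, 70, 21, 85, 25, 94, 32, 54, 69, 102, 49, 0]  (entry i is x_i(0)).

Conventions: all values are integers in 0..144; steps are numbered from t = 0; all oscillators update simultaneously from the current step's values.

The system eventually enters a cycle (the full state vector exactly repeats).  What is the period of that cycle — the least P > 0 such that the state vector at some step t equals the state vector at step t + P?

Answer: 2
Key observation: The state at step 12, [110, 110, 110, 110, 110, 110, 110, 110, 110, 110, 110, 110, 110, 110, 110, 110, 110, 110], reappears at step 14 — and no state repeats earlier — so the cycle the system enters has period 2.

Derivation:
t=0: [87, 18, 120, 27, 27, 109, 40, 70, 21, 85, 25, 94, 32, 54, 69, 102, 49, 0]
t=1: [55, 81, 87, 57, 89, 80, 97, 103, 73, 71, 71, 104, 87, 79, 96, 88, 65, 64]
t=2: [107, 111, 107, 109, 107, 106, 103, 95, 110, 110, 108, 97, 108, 105, 98, 103, 109, 108]
t=3: [85, 80, 85, 85, 84, 87, 92, 96, 82, 82, 86, 97, 85, 86, 95, 90, 82, 84]
t=4: [109, 110, 108, 108, 109, 106, 104, 101, 109, 109, 106, 101, 108, 107, 102, 105, 110, 108]
t=5: [83, 81, 84, 84, 82, 87, 89, 92, 82, 83, 86, 92, 84, 86, 91, 88, 81, 84]
t=6: [109, 110, 109, 108, 109, 107, 106, 104, 109, 109, 107, 104, 109, 108, 105, 106, 110, 109]
t=7: [82, 81, 83, 82, 81, 85, 86, 88, 82, 82, 84, 88, 83, 84, 88, 86, 81, 83]
t=8: [110, 110, 109, 109, 110, 108, 108, 107, 109, 109, 109, 107, 109, 109, 107, 108, 110, 109]
t=9: [81, 81, 81, 82, 81, 83, 84, 85, 82, 81, 83, 85, 82, 82, 84, 84, 81, 81]
t=10: [110, 110, 110, 110, 110, 109, 109, 109, 110, 110, 109, 109, 109, 109, 109, 109, 110, 110]
t=11: [81, 81, 81, 81, 81, 81, 82, 82, 81, 81, 81, 82, 81, 81, 82, 82, 81, 81]
t=12: [110, 110, 110, 110, 110, 110, 110, 110, 110, 110, 110, 110, 110, 110, 110, 110, 110, 110]
t=13: [81, 81, 81, 81, 81, 81, 81, 81, 81, 81, 81, 81, 81, 81, 81, 81, 81, 81]
t=14: [110, 110, 110, 110, 110, 110, 110, 110, 110, 110, 110, 110, 110, 110, 110, 110, 110, 110]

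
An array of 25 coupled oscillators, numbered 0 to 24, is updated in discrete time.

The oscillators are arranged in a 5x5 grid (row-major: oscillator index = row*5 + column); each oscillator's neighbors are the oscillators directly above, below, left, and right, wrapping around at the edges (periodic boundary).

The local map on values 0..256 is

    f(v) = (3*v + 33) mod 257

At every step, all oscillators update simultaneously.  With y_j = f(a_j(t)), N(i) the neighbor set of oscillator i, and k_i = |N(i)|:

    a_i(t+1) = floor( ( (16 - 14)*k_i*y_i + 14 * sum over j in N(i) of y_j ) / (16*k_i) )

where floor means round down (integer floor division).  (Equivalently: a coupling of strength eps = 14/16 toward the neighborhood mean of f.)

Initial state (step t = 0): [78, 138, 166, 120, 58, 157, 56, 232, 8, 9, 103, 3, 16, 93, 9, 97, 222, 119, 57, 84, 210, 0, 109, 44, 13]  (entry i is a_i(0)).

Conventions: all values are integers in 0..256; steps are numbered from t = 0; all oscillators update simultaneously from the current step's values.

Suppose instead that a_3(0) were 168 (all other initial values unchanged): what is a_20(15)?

Simulating step by step:
t=0: [78, 138, 166, 168, 58, 157, 56, 232, 8, 9, 103, 3, 16, 93, 9, 97, 222, 119, 57, 84, 210, 0, 109, 44, 13]
t=1: [174, 80, 118, 100, 61, 108, 176, 104, 84, 132, 101, 126, 107, 94, 57, 106, 83, 141, 108, 91, 58, 141, 89, 108, 129]
t=2: [123, 93, 65, 113, 125, 86, 84, 77, 89, 141, 130, 73, 121, 101, 103, 90, 144, 82, 101, 128, 134, 88, 142, 96, 145]
t=3: [109, 103, 111, 120, 165, 121, 79, 96, 92, 93, 111, 149, 96, 85, 142, 161, 104, 140, 80, 112, 118, 145, 102, 140, 147]
t=4: [93, 106, 93, 98, 113, 78, 113, 60, 69, 95, 137, 87, 120, 76, 92, 96, 149, 79, 119, 109, 132, 110, 166, 123, 126]
t=5: [92, 84, 93, 130, 88, 92, 91, 146, 106, 98, 59, 149, 75, 123, 84, 157, 76, 112, 74, 101, 104, 123, 71, 99, 136]
t=6: [52, 69, 149, 78, 108, 89, 119, 70, 141, 55, 146, 85, 151, 100, 113, 114, 159, 124, 121, 166, 148, 98, 114, 195, 84]
t=7: [155, 164, 161, 138, 105, 165, 138, 201, 140, 124, 93, 185, 137, 158, 124, 168, 111, 180, 92, 89, 116, 190, 133, 77, 99]
t=8: [82, 115, 109, 88, 154, 140, 72, 141, 179, 116, 63, 127, 133, 158, 127, 75, 67, 121, 85, 70, 108, 102, 56, 108, 67]
t=9: [146, 114, 135, 113, 121, 159, 178, 152, 141, 157, 139, 212, 184, 122, 203, 174, 112, 157, 164, 122, 86, 153, 117, 123, 178]
t=10: [145, 164, 152, 159, 154, 186, 172, 139, 185, 188, 150, 113, 178, 107, 174, 110, 162, 101, 149, 68, 123, 114, 192, 85, 107]
t=11: [129, 131, 149, 157, 170, 131, 91, 110, 146, 104, 102, 84, 112, 97, 145, 147, 92, 92, 125, 131, 134, 70, 112, 150, 154]
t=12: [139, 169, 166, 182, 164, 104, 109, 144, 137, 147, 146, 68, 69, 158, 115, 132, 124, 99, 131, 199, 210, 142, 176, 191, 161]
t=13: [84, 115, 77, 75, 105, 170, 135, 145, 185, 116, 161, 183, 198, 188, 189, 158, 168, 141, 137, 116, 143, 106, 89, 73, 80]
t=14: [101, 82, 83, 92, 48, 76, 116, 108, 100, 76, 94, 78, 136, 111, 83, 108, 136, 104, 167, 133, 110, 97, 126, 85, 149]
t=15: [77, 67, 74, 74, 100, 58, 45, 101, 67, 62, 37, 121, 90, 80, 78, 126, 80, 129, 90, 102, 115, 110, 65, 102, 134]

Answer: a_20(15) = 115
Key observation: This trace re-runs the system from the modified initial state.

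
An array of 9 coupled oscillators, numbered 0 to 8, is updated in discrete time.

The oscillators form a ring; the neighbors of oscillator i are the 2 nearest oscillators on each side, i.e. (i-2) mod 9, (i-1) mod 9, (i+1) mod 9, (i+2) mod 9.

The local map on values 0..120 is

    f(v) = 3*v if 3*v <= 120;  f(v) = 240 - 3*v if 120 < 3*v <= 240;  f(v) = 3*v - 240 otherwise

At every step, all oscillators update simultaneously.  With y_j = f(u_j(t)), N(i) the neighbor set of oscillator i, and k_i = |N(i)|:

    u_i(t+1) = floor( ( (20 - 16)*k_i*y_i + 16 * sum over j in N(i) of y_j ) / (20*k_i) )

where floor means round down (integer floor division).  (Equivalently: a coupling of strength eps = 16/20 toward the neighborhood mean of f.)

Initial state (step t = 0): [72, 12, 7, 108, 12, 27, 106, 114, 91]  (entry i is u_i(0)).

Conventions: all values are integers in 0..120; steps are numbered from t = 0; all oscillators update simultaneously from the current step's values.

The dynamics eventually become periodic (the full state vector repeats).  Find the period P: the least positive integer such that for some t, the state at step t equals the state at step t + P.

Simulating step by step:
t=0: [72, 12, 7, 108, 12, 27, 106, 114, 91]
t=1: [43, 39, 40, 51, 60, 76, 66, 63, 54]
t=2: [95, 102, 99, 79, 64, 50, 48, 58, 79]
t=3: [47, 34, 43, 52, 58, 60, 60, 60, 55]
t=4: [89, 94, 92, 84, 76, 66, 64, 70, 79]
t=5: [27, 24, 25, 28, 30, 28, 27, 30, 30]
t=6: [81, 80, 80, 81, 82, 85, 87, 85, 82]
t=7: [4, 2, 2, 4, 9, 12, 12, 12, 9]
t=8: [17, 12, 12, 17, 23, 29, 32, 29, 23]
t=9: [55, 48, 48, 55, 67, 78, 81, 78, 67]
t=10: [62, 76, 76, 62, 43, 25, 18, 25, 43]
t=11: [52, 48, 48, 52, 61, 73, 85, 73, 61]
t=12: [70, 83, 83, 70, 54, 39, 34, 39, 54]
t=13: [48, 31, 31, 48, 67, 88, 98, 88, 67]
t=14: [69, 83, 83, 69, 61, 47, 36, 47, 61]
t=15: [41, 28, 28, 41, 61, 79, 84, 79, 61]
t=16: [69, 91, 91, 69, 54, 38, 26, 38, 54]
t=17: [58, 42, 42, 58, 67, 83, 92, 83, 67]
t=18: [68, 79, 79, 68, 52, 31, 26, 31, 52]
t=19: [43, 32, 32, 43, 58, 76, 86, 76, 58]
t=20: [76, 96, 96, 76, 60, 43, 34, 43, 60]
t=21: [55, 36, 36, 55, 66, 79, 88, 79, 66]
t=22: [67, 81, 81, 67, 50, 29, 22, 29, 50]
t=23: [44, 34, 34, 44, 57, 73, 84, 73, 57]
t=24: [80, 97, 97, 80, 62, 46, 38, 46, 62]
t=25: [51, 31, 31, 51, 64, 74, 85, 74, 64]
t=26: [67, 81, 81, 67, 52, 37, 29, 37, 52]
t=27: [48, 33, 33, 48, 64, 86, 95, 86, 64]
t=28: [72, 87, 87, 72, 61, 45, 35, 45, 61]
t=29: [45, 29, 29, 45, 62, 79, 85, 79, 62]
t=30: [67, 87, 87, 67, 52, 36, 25, 36, 52]
t=31: [54, 40, 40, 54, 65, 82, 91, 82, 65]
t=32: [73, 88, 88, 73, 56, 33, 27, 33, 56]
t=33: [48, 32, 32, 48, 59, 74, 84, 74, 59]
t=34: [73, 89, 89, 73, 57, 41, 34, 41, 57]
t=35: [52, 33, 33, 52, 67, 85, 94, 85, 67]
t=36: [67, 81, 81, 67, 55, 39, 30, 39, 55]
t=37: [47, 31, 31, 47, 64, 87, 94, 87, 64]
t=38: [70, 86, 86, 70, 60, 46, 36, 46, 60]
t=39: [45, 31, 31, 45, 63, 80, 86, 80, 63]
t=40: [68, 89, 89, 68, 53, 34, 24, 34, 53]
t=41: [54, 41, 41, 54, 63, 78, 87, 78, 63]
t=42: [73, 88, 88, 73, 54, 32, 27, 32, 54]
t=43: [48, 33, 33, 48, 60, 74, 85, 74, 60]
t=44: [74, 90, 90, 74, 57, 41, 34, 41, 57]
t=45: [52, 33, 33, 52, 67, 84, 94, 84, 67]
t=46: [66, 81, 81, 66, 55, 37, 28, 37, 55]
t=47: [46, 33, 33, 46, 63, 84, 91, 84, 63]
t=48: [72, 90, 90, 72, 59, 42, 31, 42, 59]
t=49: [52, 34, 34, 52, 64, 81, 89, 81, 64]
t=50: [67, 84, 84, 67, 52, 33, 25, 33, 52]
t=51: [49, 37, 37, 49, 61, 79, 88, 79, 61]
t=52: [75, 93, 93, 75, 57, 36, 28, 36, 57]
t=53: [54, 35, 35, 54, 63, 76, 87, 76, 63]
t=54: [70, 83, 83, 70, 53, 34, 29, 34, 53]
t=55: [46, 31, 31, 46, 61, 80, 90, 80, 61]
t=56: [69, 89, 89, 69, 56, 37, 28, 37, 56]
t=57: [54, 38, 38, 54, 65, 82, 90, 82, 65]
t=58: [71, 85, 85, 71, 54, 33, 26, 33, 54]
t=59: [46, 32, 32, 46, 59, 76, 86, 76, 59]
t=60: [73, 91, 91, 73, 58, 41, 33, 41, 58]
t=61: [54, 34, 34, 54, 67, 84, 93, 84, 67]
t=62: [66, 79, 79, 66, 54, 36, 28, 36, 54]
t=63: [46, 33, 33, 46, 63, 84, 91, 84, 63]

Answer: 16
Key observation: The state at step 47, [46, 33, 33, 46, 63, 84, 91, 84, 63], reappears at step 63 — and no state repeats earlier — so the cycle the system enters has period 16.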